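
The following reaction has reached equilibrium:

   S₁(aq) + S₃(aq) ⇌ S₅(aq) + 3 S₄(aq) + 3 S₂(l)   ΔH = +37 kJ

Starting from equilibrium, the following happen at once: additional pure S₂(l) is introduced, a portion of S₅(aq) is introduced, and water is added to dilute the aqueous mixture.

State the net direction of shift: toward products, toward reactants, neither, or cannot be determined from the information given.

cannot be determined

S₂ is a pure liquid; its activity is 1 regardless of amount, so Q is unaffected — no shift from this change.
Adding S₅ (aq), a product, drives the reaction to the left.
Dilution lowers every aqueous concentration by the same factor. Δn_aq = 4 − 2 = +2, so the system shifts toward the side with more dissolved moles — to the right.
The individual effects push in opposite directions; without quantitative information the net direction cannot be determined.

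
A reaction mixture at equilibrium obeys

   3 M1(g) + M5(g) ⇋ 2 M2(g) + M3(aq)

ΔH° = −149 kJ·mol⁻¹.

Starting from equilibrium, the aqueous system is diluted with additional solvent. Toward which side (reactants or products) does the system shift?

Dilution lowers every aqueous concentration by the same factor. Δn_aq = 1 − 0 = +1, so the system shifts toward the side with more dissolved moles — to the right.

right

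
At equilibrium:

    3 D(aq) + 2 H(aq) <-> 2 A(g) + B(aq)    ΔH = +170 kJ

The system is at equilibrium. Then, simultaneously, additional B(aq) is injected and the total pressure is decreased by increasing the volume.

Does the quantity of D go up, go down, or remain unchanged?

Adding B (aq), a product, drives the reaction to the left.
Gas moles: reactants 0, products 2 (Δn_gas = +2). Expansion shifts the system toward the side with more moles of gas — to the right.
The two effects oppose each other, so the net shift — and hence the change in D — cannot be determined from the given information.

cannot be determined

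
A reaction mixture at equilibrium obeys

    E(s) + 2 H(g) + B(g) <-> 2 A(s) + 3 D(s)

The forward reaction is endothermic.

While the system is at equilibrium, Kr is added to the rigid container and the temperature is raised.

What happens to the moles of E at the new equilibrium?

At constant volume, adding an inert gas leaves every reacting species' partial pressure unchanged, so Q is unchanged — no shift from this change.
The forward reaction is endothermic. Raising T favours the endothermic direction — shift to the right.
The net shift is to the right. E is a reactant, so its amount decreases.

decreases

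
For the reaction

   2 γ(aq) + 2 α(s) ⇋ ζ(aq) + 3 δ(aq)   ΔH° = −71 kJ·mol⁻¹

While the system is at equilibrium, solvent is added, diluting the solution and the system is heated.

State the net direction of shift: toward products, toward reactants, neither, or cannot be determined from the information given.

Dilution lowers every aqueous concentration by the same factor. Δn_aq = 4 − 2 = +2, so the system shifts toward the side with more dissolved moles — to the right.
The forward reaction is exothermic. Raising T favours the endothermic direction — shift to the left.
The individual effects push in opposite directions; without quantitative information the net direction cannot be determined.

cannot be determined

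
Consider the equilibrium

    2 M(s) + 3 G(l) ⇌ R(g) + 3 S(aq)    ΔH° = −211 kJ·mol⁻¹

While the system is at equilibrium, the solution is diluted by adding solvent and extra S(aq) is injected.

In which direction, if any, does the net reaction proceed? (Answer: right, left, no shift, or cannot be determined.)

Dilution lowers every aqueous concentration by the same factor. Δn_aq = 3 − 0 = +3, so the system shifts toward the side with more dissolved moles — to the right.
Adding S (aq), a product, drives the reaction to the left.
The individual effects push in opposite directions; without quantitative information the net direction cannot be determined.

cannot be determined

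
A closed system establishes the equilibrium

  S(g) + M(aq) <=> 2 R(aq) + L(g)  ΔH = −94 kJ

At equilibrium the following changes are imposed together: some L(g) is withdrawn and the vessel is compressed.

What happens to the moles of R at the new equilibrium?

increases

Removing L (g), a product, drives the reaction to the right.
Gas moles: reactants 1, products 1. Δn_gas = 0, so a volume change leaves Q equal to K — no shift from this change.
The net shift is to the right. R is a product, so its amount increases.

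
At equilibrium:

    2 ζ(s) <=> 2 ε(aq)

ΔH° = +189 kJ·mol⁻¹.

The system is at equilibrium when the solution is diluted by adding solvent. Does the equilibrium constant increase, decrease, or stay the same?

unchanged

The equilibrium constant depends only on temperature. This perturbation may move the position of equilibrium, but since T is unchanged, K itself is unchanged.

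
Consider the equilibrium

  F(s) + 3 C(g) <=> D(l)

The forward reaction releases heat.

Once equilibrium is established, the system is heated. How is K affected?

K depends on temperature via the van 't Hoff relation. The forward reaction is exothermic, so raising T decreases K.

decreases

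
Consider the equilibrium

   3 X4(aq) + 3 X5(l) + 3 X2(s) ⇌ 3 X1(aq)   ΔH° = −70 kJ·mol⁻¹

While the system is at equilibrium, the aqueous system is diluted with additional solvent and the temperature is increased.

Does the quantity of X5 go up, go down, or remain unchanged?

Dilution scales every aqueous concentration by the same factor. Δn_aq = 3 − 3 = 0, so Q is unchanged — no shift.
The forward reaction is exothermic. Raising T favours the endothermic direction — shift to the left.
The net shift is to the left. X5 is a reactant, so its amount increases.

increases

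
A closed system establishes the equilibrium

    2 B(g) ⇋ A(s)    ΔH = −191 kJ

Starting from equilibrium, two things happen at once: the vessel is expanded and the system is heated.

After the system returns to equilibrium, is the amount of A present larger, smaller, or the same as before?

Gas moles: reactants 2, products 0 (Δn_gas = -2). Expansion shifts the system toward the side with more moles of gas — to the left.
The forward reaction is exothermic. Raising T favours the endothermic direction — shift to the left.
The net shift is to the left. A is a product, so its amount decreases.

decreases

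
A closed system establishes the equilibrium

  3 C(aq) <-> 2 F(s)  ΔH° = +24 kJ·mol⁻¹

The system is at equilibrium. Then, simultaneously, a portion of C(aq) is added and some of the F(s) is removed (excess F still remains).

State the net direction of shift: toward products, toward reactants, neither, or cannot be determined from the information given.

Adding C (aq), a reactant, drives the reaction to the right.
F is a pure solid; its activity is 1 regardless of amount, so Q is unaffected — no shift from this change.
Only the nonzero effect(s) matter; the net shift is to the right.

right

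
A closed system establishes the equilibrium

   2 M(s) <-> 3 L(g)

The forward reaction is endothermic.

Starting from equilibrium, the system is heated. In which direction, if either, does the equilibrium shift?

right

The forward reaction is endothermic. Raising T favours the endothermic direction — shift to the right.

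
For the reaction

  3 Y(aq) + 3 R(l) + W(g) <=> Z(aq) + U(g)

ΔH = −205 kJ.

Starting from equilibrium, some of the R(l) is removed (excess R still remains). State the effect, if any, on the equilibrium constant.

unchanged

The equilibrium constant depends only on temperature. This perturbation changes neither the position of equilibrium nor K.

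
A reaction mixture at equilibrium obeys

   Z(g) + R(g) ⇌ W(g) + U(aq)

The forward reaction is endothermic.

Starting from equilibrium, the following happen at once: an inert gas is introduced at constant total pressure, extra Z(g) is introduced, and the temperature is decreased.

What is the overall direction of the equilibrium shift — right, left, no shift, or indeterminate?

Adding inert gas at constant total pressure expands the volume and lowers every reacting partial pressure. With Δn_gas = 1 − 2 = -1, Q moves away from K toward the side with fewer gas moles, so the system shifts toward the side with more gas moles — to the left.
Adding Z (g), a reactant, drives the reaction to the right.
The forward reaction is endothermic. Lowering T favours the exothermic direction — shift to the left.
The individual effects push in opposite directions; without quantitative information the net direction cannot be determined.

cannot be determined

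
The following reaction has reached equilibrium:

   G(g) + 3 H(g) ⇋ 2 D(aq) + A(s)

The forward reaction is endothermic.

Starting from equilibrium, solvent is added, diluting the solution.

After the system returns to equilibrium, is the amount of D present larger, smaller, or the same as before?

increases

Dilution lowers every aqueous concentration by the same factor. Δn_aq = 2 − 0 = +2, so the system shifts toward the side with more dissolved moles — to the right.
The net shift is to the right. D is a product, so its amount increases.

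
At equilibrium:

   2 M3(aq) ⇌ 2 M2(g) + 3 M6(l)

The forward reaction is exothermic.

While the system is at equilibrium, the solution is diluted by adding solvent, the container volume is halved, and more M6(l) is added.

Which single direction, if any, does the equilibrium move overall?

Dilution lowers every aqueous concentration by the same factor. Δn_aq = 0 − 2 = -2, so the system shifts toward the side with more dissolved moles — to the left.
Gas moles: reactants 0, products 2 (Δn_gas = +2). Compression shifts the system toward the side with fewer moles of gas — to the left.
M6 is a pure liquid; its activity is 1 regardless of amount, so Q is unaffected — no shift from this change.
Only the nonzero effect(s) matter; the net shift is to the left.

left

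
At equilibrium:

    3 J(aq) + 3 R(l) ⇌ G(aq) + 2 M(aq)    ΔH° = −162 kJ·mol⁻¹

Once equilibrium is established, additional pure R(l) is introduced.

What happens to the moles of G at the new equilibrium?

R is a pure liquid; its activity is 1 regardless of amount, so Q is unaffected — no shift from this change.
No net shift occurs, so the amount of G is unchanged.

unchanged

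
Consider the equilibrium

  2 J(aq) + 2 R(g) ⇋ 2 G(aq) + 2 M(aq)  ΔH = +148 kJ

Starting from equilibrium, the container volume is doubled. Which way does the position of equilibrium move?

Gas moles: reactants 2, products 0 (Δn_gas = -2). Expansion shifts the system toward the side with more moles of gas — to the left.

left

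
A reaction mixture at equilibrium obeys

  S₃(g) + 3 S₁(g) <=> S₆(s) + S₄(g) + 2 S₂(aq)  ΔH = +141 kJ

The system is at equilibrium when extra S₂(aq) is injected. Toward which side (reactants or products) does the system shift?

Adding S₂ (aq), a product, drives the reaction to the left.

left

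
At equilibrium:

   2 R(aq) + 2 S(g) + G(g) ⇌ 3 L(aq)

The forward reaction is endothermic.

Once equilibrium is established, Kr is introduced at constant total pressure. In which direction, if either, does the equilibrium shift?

left

Adding inert gas at constant total pressure expands the volume and lowers every reacting partial pressure. With Δn_gas = 0 − 3 = -3, Q moves away from K toward the side with fewer gas moles, so the system shifts toward the side with more gas moles — to the left.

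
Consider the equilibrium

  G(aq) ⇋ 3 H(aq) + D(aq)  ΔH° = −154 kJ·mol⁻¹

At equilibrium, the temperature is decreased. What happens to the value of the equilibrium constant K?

K depends on temperature via the van 't Hoff relation. The forward reaction is exothermic, so lowering T increases K.

increases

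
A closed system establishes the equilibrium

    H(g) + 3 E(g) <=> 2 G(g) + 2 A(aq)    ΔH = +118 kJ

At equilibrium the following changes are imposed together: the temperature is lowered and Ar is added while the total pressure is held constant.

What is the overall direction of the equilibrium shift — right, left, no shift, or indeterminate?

left

The forward reaction is endothermic. Lowering T favours the exothermic direction — shift to the left.
Adding inert gas at constant total pressure expands the volume and lowers every reacting partial pressure. With Δn_gas = 2 − 4 = -2, Q moves away from K toward the side with fewer gas moles, so the system shifts toward the side with more gas moles — to the left.
All effects act in the same direction — net shift to the left.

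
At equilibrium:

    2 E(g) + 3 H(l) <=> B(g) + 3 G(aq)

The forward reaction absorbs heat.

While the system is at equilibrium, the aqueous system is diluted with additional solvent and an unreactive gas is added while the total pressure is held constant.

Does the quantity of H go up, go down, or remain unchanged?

cannot be determined

Dilution lowers every aqueous concentration by the same factor. Δn_aq = 3 − 0 = +3, so the system shifts toward the side with more dissolved moles — to the right.
Adding inert gas at constant total pressure expands the volume and lowers every reacting partial pressure. With Δn_gas = 1 − 2 = -1, Q moves away from K toward the side with fewer gas moles, so the system shifts toward the side with more gas moles — to the left.
The two effects oppose each other, so the net shift — and hence the change in H — cannot be determined from the given information.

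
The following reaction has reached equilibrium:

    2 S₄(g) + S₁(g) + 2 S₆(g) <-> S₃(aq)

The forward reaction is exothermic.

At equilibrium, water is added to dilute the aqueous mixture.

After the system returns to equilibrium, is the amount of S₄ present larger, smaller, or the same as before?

decreases

Dilution lowers every aqueous concentration by the same factor. Δn_aq = 1 − 0 = +1, so the system shifts toward the side with more dissolved moles — to the right.
The net shift is to the right. S₄ is a reactant, so its amount decreases.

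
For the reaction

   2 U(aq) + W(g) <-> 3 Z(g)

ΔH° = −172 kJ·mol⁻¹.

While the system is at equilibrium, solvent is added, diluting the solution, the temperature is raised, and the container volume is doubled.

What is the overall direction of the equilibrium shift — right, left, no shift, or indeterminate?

cannot be determined

Dilution lowers every aqueous concentration by the same factor. Δn_aq = 0 − 2 = -2, so the system shifts toward the side with more dissolved moles — to the left.
The forward reaction is exothermic. Raising T favours the endothermic direction — shift to the left.
Gas moles: reactants 1, products 3 (Δn_gas = +2). Expansion shifts the system toward the side with more moles of gas — to the right.
The individual effects push in opposite directions; without quantitative information the net direction cannot be determined.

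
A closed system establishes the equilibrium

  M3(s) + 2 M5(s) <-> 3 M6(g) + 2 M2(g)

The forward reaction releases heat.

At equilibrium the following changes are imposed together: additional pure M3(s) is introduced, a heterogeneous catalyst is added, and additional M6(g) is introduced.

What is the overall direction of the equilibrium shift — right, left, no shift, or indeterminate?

left

M3 is a pure solid; its activity is 1 regardless of amount, so Q is unaffected — no shift from this change.
A catalyst speeds both forward and reverse rates equally; it changes neither Q nor K — no shift from this change.
Adding M6 (g), a product, drives the reaction to the left.
Only the nonzero effect(s) matter; the net shift is to the left.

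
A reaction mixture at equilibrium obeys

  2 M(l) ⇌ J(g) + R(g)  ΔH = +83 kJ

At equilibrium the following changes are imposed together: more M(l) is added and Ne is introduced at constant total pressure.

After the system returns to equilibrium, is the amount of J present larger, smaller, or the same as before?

M is a pure liquid; its activity is 1 regardless of amount, so Q is unaffected — no shift from this change.
Adding inert gas at constant total pressure expands the volume and lowers every reacting partial pressure. With Δn_gas = 2 − 0 = +2, Q moves away from K toward the side with fewer gas moles, so the system shifts toward the side with more gas moles — to the right.
The net shift is to the right. J is a product, so its amount increases.

increases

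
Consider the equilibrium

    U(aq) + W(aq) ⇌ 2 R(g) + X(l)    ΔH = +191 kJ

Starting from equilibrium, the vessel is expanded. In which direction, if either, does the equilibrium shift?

Gas moles: reactants 0, products 2 (Δn_gas = +2). Expansion shifts the system toward the side with more moles of gas — to the right.

right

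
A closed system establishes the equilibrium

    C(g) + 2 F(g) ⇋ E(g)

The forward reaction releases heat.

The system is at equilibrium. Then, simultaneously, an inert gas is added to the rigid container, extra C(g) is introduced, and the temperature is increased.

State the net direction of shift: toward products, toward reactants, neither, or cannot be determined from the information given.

At constant volume, adding an inert gas leaves every reacting species' partial pressure unchanged, so Q is unchanged — no shift from this change.
Adding C (g), a reactant, drives the reaction to the right.
The forward reaction is exothermic. Raising T favours the endothermic direction — shift to the left.
The individual effects push in opposite directions; without quantitative information the net direction cannot be determined.

cannot be determined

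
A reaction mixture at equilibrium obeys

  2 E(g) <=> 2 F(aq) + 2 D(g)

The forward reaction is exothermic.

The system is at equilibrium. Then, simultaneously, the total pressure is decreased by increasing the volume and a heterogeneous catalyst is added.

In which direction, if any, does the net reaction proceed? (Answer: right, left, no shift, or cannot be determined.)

no shift

Gas moles: reactants 2, products 2. Δn_gas = 0, so a volume change leaves Q equal to K — no shift from this change.
A catalyst speeds both forward and reverse rates equally; it changes neither Q nor K — no shift from this change.
None of the changes alters Q relative to K, so there is no net shift.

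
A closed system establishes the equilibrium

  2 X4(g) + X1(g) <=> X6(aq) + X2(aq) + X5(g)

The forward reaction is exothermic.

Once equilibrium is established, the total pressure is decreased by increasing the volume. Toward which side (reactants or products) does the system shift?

Gas moles: reactants 3, products 1 (Δn_gas = -2). Expansion shifts the system toward the side with more moles of gas — to the left.

left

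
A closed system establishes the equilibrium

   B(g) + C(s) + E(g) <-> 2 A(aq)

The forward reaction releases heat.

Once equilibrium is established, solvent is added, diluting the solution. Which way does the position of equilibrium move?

right

Dilution lowers every aqueous concentration by the same factor. Δn_aq = 2 − 0 = +2, so the system shifts toward the side with more dissolved moles — to the right.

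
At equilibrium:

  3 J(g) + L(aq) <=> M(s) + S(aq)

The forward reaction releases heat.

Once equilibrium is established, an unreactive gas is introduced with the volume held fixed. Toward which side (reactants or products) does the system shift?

no shift

At constant volume, adding an inert gas leaves every reacting species' partial pressure unchanged, so Q is unchanged — no shift from this change.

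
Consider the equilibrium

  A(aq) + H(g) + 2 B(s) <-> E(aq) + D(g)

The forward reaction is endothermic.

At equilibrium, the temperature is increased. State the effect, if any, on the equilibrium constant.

K depends on temperature via the van 't Hoff relation. The forward reaction is endothermic, so raising T increases K.

increases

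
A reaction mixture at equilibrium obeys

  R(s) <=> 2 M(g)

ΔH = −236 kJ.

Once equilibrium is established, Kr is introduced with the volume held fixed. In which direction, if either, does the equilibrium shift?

no shift

At constant volume, adding an inert gas leaves every reacting species' partial pressure unchanged, so Q is unchanged — no shift from this change.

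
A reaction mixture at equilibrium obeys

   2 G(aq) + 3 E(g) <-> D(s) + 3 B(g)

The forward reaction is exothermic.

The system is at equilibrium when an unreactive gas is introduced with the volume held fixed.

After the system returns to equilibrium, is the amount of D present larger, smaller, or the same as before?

At constant volume, adding an inert gas leaves every reacting species' partial pressure unchanged, so Q is unchanged — no shift from this change.
No net shift occurs, so the amount of D is unchanged.

unchanged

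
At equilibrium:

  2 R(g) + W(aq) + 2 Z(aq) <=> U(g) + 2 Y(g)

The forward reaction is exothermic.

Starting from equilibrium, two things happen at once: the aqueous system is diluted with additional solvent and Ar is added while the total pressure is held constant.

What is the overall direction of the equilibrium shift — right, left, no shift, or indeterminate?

cannot be determined

Dilution lowers every aqueous concentration by the same factor. Δn_aq = 0 − 3 = -3, so the system shifts toward the side with more dissolved moles — to the left.
Adding inert gas at constant total pressure expands the volume and lowers every reacting partial pressure. With Δn_gas = 3 − 2 = +1, Q moves away from K toward the side with fewer gas moles, so the system shifts toward the side with more gas moles — to the right.
The individual effects push in opposite directions; without quantitative information the net direction cannot be determined.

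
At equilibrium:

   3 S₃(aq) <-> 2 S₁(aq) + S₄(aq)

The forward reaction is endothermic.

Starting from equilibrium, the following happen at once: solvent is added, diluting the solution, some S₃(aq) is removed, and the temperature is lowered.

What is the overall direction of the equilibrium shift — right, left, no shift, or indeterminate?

left

Dilution scales every aqueous concentration by the same factor. Δn_aq = 3 − 3 = 0, so Q is unchanged — no shift.
Removing S₃ (aq), a reactant, drives the reaction to the left.
The forward reaction is endothermic. Lowering T favours the exothermic direction — shift to the left.
Only the nonzero effect(s) matter; the net shift is to the left.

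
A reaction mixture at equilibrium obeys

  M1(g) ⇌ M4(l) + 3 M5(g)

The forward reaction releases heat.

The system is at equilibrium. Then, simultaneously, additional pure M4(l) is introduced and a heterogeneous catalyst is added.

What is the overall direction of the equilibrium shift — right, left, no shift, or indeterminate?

no shift

M4 is a pure liquid; its activity is 1 regardless of amount, so Q is unaffected — no shift from this change.
A catalyst speeds both forward and reverse rates equally; it changes neither Q nor K — no shift from this change.
None of the changes alters Q relative to K, so there is no net shift.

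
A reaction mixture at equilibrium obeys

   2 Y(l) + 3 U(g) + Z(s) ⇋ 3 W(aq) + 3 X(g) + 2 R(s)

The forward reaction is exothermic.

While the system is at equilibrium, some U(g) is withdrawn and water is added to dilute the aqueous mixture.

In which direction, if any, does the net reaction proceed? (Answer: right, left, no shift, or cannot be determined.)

cannot be determined

Removing U (g), a reactant, drives the reaction to the left.
Dilution lowers every aqueous concentration by the same factor. Δn_aq = 3 − 0 = +3, so the system shifts toward the side with more dissolved moles — to the right.
The individual effects push in opposite directions; without quantitative information the net direction cannot be determined.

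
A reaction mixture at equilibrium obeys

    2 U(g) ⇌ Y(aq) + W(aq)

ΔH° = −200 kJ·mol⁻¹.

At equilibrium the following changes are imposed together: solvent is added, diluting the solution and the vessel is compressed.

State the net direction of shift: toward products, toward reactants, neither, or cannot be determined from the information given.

right

Dilution lowers every aqueous concentration by the same factor. Δn_aq = 2 − 0 = +2, so the system shifts toward the side with more dissolved moles — to the right.
Gas moles: reactants 2, products 0 (Δn_gas = -2). Compression shifts the system toward the side with fewer moles of gas — to the right.
All effects act in the same direction — net shift to the right.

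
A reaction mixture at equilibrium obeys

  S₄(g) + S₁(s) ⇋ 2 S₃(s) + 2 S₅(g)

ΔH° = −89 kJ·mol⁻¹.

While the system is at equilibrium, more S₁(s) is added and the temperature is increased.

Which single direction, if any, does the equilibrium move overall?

left

S₁ is a pure solid; its activity is 1 regardless of amount, so Q is unaffected — no shift from this change.
The forward reaction is exothermic. Raising T favours the endothermic direction — shift to the left.
Only the nonzero effect(s) matter; the net shift is to the left.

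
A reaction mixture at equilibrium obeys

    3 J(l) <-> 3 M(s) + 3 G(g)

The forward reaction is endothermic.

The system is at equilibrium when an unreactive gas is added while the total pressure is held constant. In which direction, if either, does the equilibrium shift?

right

Adding inert gas at constant total pressure expands the volume and lowers every reacting partial pressure. With Δn_gas = 3 − 0 = +3, Q moves away from K toward the side with fewer gas moles, so the system shifts toward the side with more gas moles — to the right.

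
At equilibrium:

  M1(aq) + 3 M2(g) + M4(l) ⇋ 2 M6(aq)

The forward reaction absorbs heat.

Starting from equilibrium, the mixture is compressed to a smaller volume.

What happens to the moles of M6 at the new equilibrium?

increases

Gas moles: reactants 3, products 0 (Δn_gas = -3). Compression shifts the system toward the side with fewer moles of gas — to the right.
The net shift is to the right. M6 is a product, so its amount increases.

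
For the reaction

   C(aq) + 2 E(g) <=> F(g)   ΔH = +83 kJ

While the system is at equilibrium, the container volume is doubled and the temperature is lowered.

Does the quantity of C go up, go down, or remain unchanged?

Gas moles: reactants 2, products 1 (Δn_gas = -1). Expansion shifts the system toward the side with more moles of gas — to the left.
The forward reaction is endothermic. Lowering T favours the exothermic direction — shift to the left.
The net shift is to the left. C is a reactant, so its amount increases.

increases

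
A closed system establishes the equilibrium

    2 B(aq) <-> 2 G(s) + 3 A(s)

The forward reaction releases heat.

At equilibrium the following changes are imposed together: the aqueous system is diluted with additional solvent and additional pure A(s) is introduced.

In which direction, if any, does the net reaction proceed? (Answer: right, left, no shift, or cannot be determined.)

left

Dilution lowers every aqueous concentration by the same factor. Δn_aq = 0 − 2 = -2, so the system shifts toward the side with more dissolved moles — to the left.
A is a pure solid; its activity is 1 regardless of amount, so Q is unaffected — no shift from this change.
Only the nonzero effect(s) matter; the net shift is to the left.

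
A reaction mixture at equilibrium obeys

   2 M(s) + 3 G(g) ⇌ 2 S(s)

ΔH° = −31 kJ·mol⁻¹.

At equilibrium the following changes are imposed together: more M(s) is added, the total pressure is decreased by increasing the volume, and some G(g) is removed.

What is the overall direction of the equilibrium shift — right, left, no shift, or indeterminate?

M is a pure solid; its activity is 1 regardless of amount, so Q is unaffected — no shift from this change.
Gas moles: reactants 3, products 0 (Δn_gas = -3). Expansion shifts the system toward the side with more moles of gas — to the left.
Removing G (g), a reactant, drives the reaction to the left.
Only the nonzero effect(s) matter; the net shift is to the left.

left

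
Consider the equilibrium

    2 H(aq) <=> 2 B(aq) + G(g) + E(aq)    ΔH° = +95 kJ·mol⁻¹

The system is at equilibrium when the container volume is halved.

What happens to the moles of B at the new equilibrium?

decreases

Gas moles: reactants 0, products 1 (Δn_gas = +1). Compression shifts the system toward the side with fewer moles of gas — to the left.
The net shift is to the left. B is a product, so its amount decreases.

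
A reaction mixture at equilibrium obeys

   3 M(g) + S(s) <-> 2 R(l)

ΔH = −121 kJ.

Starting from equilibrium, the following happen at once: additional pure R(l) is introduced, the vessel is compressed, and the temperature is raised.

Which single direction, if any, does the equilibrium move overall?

R is a pure liquid; its activity is 1 regardless of amount, so Q is unaffected — no shift from this change.
Gas moles: reactants 3, products 0 (Δn_gas = -3). Compression shifts the system toward the side with fewer moles of gas — to the right.
The forward reaction is exothermic. Raising T favours the endothermic direction — shift to the left.
The individual effects push in opposite directions; without quantitative information the net direction cannot be determined.

cannot be determined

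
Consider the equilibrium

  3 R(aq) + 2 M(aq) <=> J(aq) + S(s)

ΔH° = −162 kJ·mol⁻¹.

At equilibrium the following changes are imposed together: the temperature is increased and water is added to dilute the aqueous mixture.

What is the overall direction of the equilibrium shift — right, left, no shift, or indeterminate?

The forward reaction is exothermic. Raising T favours the endothermic direction — shift to the left.
Dilution lowers every aqueous concentration by the same factor. Δn_aq = 1 − 5 = -4, so the system shifts toward the side with more dissolved moles — to the left.
All effects act in the same direction — net shift to the left.

left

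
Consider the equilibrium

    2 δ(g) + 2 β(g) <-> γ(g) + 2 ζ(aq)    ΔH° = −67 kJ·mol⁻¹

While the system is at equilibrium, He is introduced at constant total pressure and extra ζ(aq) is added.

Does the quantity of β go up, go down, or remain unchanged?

Adding inert gas at constant total pressure expands the volume and lowers every reacting partial pressure. With Δn_gas = 1 − 4 = -3, Q moves away from K toward the side with fewer gas moles, so the system shifts toward the side with more gas moles — to the left.
Adding ζ (aq), a product, drives the reaction to the left.
The net shift is to the left. β is a reactant, so its amount increases.

increases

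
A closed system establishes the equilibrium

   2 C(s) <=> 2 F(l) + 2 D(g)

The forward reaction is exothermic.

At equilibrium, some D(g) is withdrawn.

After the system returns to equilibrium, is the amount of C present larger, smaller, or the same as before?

decreases

Removing D (g), a product, drives the reaction to the right.
The net shift is to the right. C is a reactant, so its amount decreases.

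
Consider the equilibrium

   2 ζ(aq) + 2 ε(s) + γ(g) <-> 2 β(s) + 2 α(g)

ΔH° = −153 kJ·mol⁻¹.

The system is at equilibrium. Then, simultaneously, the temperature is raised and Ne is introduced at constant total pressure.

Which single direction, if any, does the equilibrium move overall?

cannot be determined

The forward reaction is exothermic. Raising T favours the endothermic direction — shift to the left.
Adding inert gas at constant total pressure expands the volume and lowers every reacting partial pressure. With Δn_gas = 2 − 1 = +1, Q moves away from K toward the side with fewer gas moles, so the system shifts toward the side with more gas moles — to the right.
The individual effects push in opposite directions; without quantitative information the net direction cannot be determined.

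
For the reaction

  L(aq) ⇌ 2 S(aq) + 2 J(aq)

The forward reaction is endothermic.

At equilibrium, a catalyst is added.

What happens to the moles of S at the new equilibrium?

unchanged

A catalyst speeds both forward and reverse rates equally; it changes neither Q nor K — no shift from this change.
No net shift occurs, so the amount of S is unchanged.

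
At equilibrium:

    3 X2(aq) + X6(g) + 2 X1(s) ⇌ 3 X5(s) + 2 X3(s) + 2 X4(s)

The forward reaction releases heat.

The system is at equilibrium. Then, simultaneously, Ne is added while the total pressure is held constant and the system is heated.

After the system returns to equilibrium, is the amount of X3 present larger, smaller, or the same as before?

Adding inert gas at constant total pressure expands the volume and lowers every reacting partial pressure. With Δn_gas = 0 − 1 = -1, Q moves away from K toward the side with fewer gas moles, so the system shifts toward the side with more gas moles — to the left.
The forward reaction is exothermic. Raising T favours the endothermic direction — shift to the left.
The net shift is to the left. X3 is a product, so its amount decreases.

decreases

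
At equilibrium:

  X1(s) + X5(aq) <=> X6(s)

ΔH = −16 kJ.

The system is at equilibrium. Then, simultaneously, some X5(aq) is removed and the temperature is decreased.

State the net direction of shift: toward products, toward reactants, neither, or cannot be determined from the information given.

Removing X5 (aq), a reactant, drives the reaction to the left.
The forward reaction is exothermic. Lowering T favours the exothermic direction — shift to the right.
The individual effects push in opposite directions; without quantitative information the net direction cannot be determined.

cannot be determined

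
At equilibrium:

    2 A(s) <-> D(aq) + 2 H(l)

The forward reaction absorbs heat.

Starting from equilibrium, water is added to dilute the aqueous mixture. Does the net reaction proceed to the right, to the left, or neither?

Dilution lowers every aqueous concentration by the same factor. Δn_aq = 1 − 0 = +1, so the system shifts toward the side with more dissolved moles — to the right.

right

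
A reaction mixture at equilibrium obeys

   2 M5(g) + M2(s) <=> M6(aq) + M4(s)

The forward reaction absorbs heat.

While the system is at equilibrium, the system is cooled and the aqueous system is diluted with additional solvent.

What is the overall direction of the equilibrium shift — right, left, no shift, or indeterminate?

The forward reaction is endothermic. Lowering T favours the exothermic direction — shift to the left.
Dilution lowers every aqueous concentration by the same factor. Δn_aq = 1 − 0 = +1, so the system shifts toward the side with more dissolved moles — to the right.
The individual effects push in opposite directions; without quantitative information the net direction cannot be determined.

cannot be determined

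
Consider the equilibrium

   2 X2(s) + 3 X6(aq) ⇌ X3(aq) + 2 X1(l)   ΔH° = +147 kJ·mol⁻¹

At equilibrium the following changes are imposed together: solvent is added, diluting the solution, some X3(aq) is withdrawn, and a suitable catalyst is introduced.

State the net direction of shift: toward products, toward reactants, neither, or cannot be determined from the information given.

cannot be determined

Dilution lowers every aqueous concentration by the same factor. Δn_aq = 1 − 3 = -2, so the system shifts toward the side with more dissolved moles — to the left.
Removing X3 (aq), a product, drives the reaction to the right.
A catalyst speeds both forward and reverse rates equally; it changes neither Q nor K — no shift from this change.
The individual effects push in opposite directions; without quantitative information the net direction cannot be determined.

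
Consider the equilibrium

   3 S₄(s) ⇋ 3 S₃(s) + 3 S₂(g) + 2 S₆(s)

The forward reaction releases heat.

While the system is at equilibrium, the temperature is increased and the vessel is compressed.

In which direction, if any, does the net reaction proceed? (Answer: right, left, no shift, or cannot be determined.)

left

The forward reaction is exothermic. Raising T favours the endothermic direction — shift to the left.
Gas moles: reactants 0, products 3 (Δn_gas = +3). Compression shifts the system toward the side with fewer moles of gas — to the left.
All effects act in the same direction — net shift to the left.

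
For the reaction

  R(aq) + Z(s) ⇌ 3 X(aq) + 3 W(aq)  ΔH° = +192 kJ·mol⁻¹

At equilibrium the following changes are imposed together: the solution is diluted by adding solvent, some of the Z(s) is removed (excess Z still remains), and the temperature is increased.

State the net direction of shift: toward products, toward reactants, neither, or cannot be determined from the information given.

Dilution lowers every aqueous concentration by the same factor. Δn_aq = 6 − 1 = +5, so the system shifts toward the side with more dissolved moles — to the right.
Z is a pure solid; its activity is 1 regardless of amount, so Q is unaffected — no shift from this change.
The forward reaction is endothermic. Raising T favours the endothermic direction — shift to the right.
Only the nonzero effect(s) matter; the net shift is to the right.

right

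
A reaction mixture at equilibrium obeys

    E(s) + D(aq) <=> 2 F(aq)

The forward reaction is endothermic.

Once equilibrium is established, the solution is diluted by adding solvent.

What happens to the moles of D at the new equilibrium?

Dilution lowers every aqueous concentration by the same factor. Δn_aq = 2 − 1 = +1, so the system shifts toward the side with more dissolved moles — to the right.
The net shift is to the right. D is a reactant, so its amount decreases.

decreases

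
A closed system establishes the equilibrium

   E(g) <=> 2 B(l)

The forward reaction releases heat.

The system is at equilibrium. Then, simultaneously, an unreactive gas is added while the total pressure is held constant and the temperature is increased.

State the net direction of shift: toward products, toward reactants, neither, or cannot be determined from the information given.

Adding inert gas at constant total pressure expands the volume and lowers every reacting partial pressure. With Δn_gas = 0 − 1 = -1, Q moves away from K toward the side with fewer gas moles, so the system shifts toward the side with more gas moles — to the left.
The forward reaction is exothermic. Raising T favours the endothermic direction — shift to the left.
All effects act in the same direction — net shift to the left.

left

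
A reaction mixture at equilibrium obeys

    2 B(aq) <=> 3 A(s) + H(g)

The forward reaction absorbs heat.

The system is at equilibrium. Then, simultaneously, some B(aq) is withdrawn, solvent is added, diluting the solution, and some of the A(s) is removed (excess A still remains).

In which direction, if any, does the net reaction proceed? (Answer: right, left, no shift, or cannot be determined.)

left

Removing B (aq), a reactant, drives the reaction to the left.
Dilution lowers every aqueous concentration by the same factor. Δn_aq = 0 − 2 = -2, so the system shifts toward the side with more dissolved moles — to the left.
A is a pure solid; its activity is 1 regardless of amount, so Q is unaffected — no shift from this change.
Only the nonzero effect(s) matter; the net shift is to the left.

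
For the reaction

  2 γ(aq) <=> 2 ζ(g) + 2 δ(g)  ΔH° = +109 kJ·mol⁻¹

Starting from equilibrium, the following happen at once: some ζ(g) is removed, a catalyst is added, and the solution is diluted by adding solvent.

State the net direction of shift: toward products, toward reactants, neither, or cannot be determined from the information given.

Removing ζ (g), a product, drives the reaction to the right.
A catalyst speeds both forward and reverse rates equally; it changes neither Q nor K — no shift from this change.
Dilution lowers every aqueous concentration by the same factor. Δn_aq = 0 − 2 = -2, so the system shifts toward the side with more dissolved moles — to the left.
The individual effects push in opposite directions; without quantitative information the net direction cannot be determined.

cannot be determined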